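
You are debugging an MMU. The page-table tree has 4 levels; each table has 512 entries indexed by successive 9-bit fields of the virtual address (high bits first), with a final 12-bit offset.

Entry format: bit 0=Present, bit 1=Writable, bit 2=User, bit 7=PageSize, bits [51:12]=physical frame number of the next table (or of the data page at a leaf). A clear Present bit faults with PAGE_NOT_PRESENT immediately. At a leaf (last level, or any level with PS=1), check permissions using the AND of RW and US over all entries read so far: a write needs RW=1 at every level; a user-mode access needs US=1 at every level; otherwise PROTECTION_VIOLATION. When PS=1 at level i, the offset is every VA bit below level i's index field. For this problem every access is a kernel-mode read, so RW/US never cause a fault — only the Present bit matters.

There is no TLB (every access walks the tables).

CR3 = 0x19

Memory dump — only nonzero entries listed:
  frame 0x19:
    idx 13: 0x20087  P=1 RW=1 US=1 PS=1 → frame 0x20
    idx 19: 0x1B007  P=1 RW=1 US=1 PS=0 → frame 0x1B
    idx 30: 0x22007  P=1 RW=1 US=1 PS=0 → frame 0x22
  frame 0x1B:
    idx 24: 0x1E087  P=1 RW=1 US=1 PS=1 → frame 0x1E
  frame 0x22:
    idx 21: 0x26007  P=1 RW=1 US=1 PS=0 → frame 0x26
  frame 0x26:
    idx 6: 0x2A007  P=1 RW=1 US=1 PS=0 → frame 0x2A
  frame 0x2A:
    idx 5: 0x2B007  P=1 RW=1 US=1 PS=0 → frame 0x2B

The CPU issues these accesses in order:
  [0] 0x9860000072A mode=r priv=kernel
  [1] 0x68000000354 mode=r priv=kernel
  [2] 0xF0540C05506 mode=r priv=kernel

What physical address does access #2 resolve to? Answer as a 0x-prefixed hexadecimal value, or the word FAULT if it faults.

Walk each access:
#0 VA=0x9860000072A (r,kernel):
  L0: frame=0x19 idx=19 entry=0x1B007 [P=1 RW=1 US=1 PS=0]
  L1: frame=0x1B idx=24 entry=0x1E087 [P=1 RW=1 US=1 PS=1]
  ✓ 0x1E72A (huge @L1)  — 2 lookups
#1 VA=0x68000000354 (r,kernel):
  L0: frame=0x19 idx=13 entry=0x20087 [P=1 RW=1 US=1 PS=1]
  ✓ 0x20354 (huge @L0)  — 1 lookups
#2 VA=0xF0540C05506 (r,kernel):
  L0: frame=0x19 idx=30 entry=0x22007 [P=1 RW=1 US=1 PS=0]
  L1: frame=0x22 idx=21 entry=0x26007 [P=1 RW=1 US=1 PS=0]
  L2: frame=0x26 idx=6 entry=0x2A007 [P=1 RW=1 US=1 PS=0]
  L3: frame=0x2A idx=5 entry=0x2B007 [P=1 RW=1 US=1 PS=0]
  ✓ 0x2B506  — 4 lookups

Access #2 PA: 0x2B506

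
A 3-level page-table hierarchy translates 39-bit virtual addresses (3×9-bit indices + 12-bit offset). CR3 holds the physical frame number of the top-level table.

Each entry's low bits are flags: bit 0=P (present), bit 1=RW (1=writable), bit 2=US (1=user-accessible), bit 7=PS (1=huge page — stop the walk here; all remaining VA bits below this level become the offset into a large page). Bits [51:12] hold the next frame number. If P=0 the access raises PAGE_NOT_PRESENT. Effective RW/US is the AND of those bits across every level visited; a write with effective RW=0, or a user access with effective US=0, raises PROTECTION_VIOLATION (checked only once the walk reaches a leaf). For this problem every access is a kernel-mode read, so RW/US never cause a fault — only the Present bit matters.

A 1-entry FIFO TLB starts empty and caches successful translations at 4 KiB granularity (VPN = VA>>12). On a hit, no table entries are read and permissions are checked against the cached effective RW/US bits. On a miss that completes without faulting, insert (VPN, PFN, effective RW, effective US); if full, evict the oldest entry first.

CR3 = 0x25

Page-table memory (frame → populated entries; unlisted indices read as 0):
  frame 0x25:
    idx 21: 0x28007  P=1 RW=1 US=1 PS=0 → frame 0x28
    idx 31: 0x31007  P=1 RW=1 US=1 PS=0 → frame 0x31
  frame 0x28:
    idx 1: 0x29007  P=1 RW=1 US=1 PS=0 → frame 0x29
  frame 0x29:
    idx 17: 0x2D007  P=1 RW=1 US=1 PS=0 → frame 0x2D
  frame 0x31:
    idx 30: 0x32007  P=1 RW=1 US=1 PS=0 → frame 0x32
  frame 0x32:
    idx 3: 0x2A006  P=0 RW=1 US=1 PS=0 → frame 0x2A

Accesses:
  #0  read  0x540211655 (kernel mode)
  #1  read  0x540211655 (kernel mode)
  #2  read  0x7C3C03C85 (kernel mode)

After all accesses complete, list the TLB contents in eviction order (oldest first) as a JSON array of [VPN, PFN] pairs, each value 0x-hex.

Walk each access:
#0 VA=0x540211655 (r,kernel):
  L0: frame=0x25 idx=21 entry=0x28007 [P=1 RW=1 US=1 PS=0]
  L1: frame=0x28 idx=1 entry=0x29007 [P=1 RW=1 US=1 PS=0]
  L2: frame=0x29 idx=17 entry=0x2D007 [P=1 RW=1 US=1 PS=0]
  → PA=0x2D655  (3 entries read)
#1 VA=0x540211655 (r,kernel):
  TLB hit vpn=0x540211 → PA=0x2D655
#2 VA=0x7C3C03C85 (r,kernel):
  L0: frame=0x25 idx=31 entry=0x31007 [P=1 RW=1 US=1 PS=0]
  L1: frame=0x31 idx=30 entry=0x32007 [P=1 RW=1 US=1 PS=0]
  L2: frame=0x32 idx=3 entry=0x2A006 [P=0 RW=1 US=1 PS=0]
  ✗ PAGE_NOT_PRESENT  [3 reads]

TLB: [["0x540211", "0x2D"]]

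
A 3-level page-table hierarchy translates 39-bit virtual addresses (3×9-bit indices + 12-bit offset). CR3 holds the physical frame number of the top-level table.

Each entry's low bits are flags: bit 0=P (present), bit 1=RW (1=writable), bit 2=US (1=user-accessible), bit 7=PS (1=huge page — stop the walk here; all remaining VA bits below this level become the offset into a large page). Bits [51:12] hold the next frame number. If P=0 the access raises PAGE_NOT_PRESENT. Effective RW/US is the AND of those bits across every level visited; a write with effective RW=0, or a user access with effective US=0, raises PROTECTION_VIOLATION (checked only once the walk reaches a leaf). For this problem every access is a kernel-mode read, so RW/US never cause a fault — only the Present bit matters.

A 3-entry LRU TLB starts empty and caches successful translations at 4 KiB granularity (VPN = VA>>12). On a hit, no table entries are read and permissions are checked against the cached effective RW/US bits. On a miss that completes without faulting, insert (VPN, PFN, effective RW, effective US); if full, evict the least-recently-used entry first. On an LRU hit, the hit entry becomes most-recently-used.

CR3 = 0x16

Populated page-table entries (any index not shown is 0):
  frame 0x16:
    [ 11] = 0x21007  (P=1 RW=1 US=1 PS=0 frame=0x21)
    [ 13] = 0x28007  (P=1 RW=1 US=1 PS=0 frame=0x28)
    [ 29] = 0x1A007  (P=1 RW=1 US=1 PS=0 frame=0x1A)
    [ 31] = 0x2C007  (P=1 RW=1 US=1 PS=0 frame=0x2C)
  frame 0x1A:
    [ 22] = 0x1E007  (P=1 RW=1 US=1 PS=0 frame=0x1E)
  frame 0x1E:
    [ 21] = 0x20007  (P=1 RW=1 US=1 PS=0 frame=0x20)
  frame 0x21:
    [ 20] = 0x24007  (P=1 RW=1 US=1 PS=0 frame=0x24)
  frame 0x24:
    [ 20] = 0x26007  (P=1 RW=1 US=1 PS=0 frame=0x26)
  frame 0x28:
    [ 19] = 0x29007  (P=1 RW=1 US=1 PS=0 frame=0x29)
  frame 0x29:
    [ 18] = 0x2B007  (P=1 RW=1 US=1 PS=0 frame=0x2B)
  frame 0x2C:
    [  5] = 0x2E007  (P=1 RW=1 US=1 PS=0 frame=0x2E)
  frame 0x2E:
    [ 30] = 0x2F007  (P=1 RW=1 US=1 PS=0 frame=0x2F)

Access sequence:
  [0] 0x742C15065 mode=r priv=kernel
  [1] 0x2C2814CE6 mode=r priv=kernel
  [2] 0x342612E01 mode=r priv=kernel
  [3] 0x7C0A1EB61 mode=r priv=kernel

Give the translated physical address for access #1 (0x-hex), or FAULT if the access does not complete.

Trace:
#0 VA=0x742C15065 (r,kernel):
  [0] read 0x16 idx=29: raw=0x1A007 flags P=1 W=1 U=1 S=0
  [1] read 0x1A idx=22: raw=0x1E007 flags P=1 W=1 U=1 S=0
  [2] read 0x1E idx=21: raw=0x20007 flags P=1 W=1 U=1 S=0
  → PA=0x20065  (3 entries read)
#1 VA=0x2C2814CE6 (r,kernel):
  [0] read 0x16 idx=11: raw=0x21007 flags P=1 W=1 U=1 S=0
  [1] read 0x21 idx=20: raw=0x24007 flags P=1 W=1 U=1 S=0
  [2] read 0x24 idx=20: raw=0x26007 flags P=1 W=1 U=1 S=0
  → PA=0x26CE6  (3 entries read)
#2 VA=0x342612E01 (r,kernel):
  [0] read 0x16 idx=13: raw=0x28007 flags P=1 W=1 U=1 S=0
  [1] read 0x28 idx=19: raw=0x29007 flags P=1 W=1 U=1 S=0
  [2] read 0x29 idx=18: raw=0x2B007 flags P=1 W=1 U=1 S=0
  → PA=0x2BE01  (3 entries read)
#3 VA=0x7C0A1EB61 (r,kernel):
  [0] read 0x16 idx=31: raw=0x2C007 flags P=1 W=1 U=1 S=0
  [1] read 0x2C idx=5: raw=0x2E007 flags P=1 W=1 U=1 S=0
  [2] read 0x2E idx=30: raw=0x2F007 flags P=1 W=1 U=1 S=0
  → PA=0x2FB61  (3 entries read)

Access #1 PA: 0x26CE6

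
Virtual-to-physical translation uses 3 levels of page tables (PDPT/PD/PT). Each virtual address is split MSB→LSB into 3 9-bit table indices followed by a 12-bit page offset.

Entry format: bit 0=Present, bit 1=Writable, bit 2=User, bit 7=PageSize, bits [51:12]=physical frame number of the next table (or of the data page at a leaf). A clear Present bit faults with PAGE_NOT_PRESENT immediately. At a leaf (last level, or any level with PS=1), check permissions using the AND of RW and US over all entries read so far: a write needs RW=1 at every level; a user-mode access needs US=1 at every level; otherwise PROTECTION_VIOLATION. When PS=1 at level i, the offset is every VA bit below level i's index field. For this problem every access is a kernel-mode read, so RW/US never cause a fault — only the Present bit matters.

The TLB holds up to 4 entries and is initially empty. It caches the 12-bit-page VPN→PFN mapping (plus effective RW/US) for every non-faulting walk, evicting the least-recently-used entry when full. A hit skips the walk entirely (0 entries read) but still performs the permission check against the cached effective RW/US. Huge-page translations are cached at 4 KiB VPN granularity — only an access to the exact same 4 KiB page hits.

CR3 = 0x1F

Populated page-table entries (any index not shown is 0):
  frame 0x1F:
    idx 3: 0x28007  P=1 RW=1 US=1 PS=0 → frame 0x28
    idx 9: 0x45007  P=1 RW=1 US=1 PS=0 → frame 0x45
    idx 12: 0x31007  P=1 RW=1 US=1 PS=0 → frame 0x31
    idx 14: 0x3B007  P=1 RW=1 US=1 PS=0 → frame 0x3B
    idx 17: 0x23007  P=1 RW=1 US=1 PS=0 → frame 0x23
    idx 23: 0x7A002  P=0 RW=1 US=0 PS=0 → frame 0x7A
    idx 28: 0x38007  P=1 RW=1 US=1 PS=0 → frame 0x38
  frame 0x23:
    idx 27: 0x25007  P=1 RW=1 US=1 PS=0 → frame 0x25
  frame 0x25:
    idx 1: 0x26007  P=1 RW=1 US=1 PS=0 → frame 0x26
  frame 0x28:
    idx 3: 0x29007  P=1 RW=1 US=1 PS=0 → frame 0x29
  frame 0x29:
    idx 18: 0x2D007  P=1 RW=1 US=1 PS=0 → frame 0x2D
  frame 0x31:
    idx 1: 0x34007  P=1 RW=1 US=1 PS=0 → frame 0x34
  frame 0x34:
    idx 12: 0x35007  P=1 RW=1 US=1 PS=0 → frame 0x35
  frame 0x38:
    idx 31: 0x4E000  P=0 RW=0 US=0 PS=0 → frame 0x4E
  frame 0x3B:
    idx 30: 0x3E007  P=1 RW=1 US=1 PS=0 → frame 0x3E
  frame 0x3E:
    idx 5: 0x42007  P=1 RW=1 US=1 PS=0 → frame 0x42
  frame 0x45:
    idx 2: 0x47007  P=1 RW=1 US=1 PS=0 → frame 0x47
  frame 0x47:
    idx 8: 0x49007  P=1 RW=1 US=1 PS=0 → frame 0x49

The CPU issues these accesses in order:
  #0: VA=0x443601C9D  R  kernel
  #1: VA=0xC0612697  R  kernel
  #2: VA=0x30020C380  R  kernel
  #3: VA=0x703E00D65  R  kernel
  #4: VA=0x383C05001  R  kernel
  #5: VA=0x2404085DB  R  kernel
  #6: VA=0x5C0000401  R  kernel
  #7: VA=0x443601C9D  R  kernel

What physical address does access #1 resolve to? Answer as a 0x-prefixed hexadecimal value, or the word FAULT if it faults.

Trace:
#0 VA=0x443601C9D (r,kernel):
  lvl0: tbl 0x1F, slot 17 ⇒ 0x23007 (P1/RW1/US1/PS0)
  lvl1: tbl 0x23, slot 27 ⇒ 0x25007 (P1/RW1/US1/PS0)
  lvl2: tbl 0x25, slot 1 ⇒ 0x26007 (P1/RW1/US1/PS0)
  → PA=0x26C9D  (3 entries read)
#1 VA=0xC0612697 (r,kernel):
  lvl0: tbl 0x1F, slot 3 ⇒ 0x28007 (P1/RW1/US1/PS0)
  lvl1: tbl 0x28, slot 3 ⇒ 0x29007 (P1/RW1/US1/PS0)
  lvl2: tbl 0x29, slot 18 ⇒ 0x2D007 (P1/RW1/US1/PS0)
  → PA=0x2D697  (3 entries read)
#2 VA=0x30020C380 (r,kernel):
  lvl0: tbl 0x1F, slot 12 ⇒ 0x31007 (P1/RW1/US1/PS0)
  lvl1: tbl 0x31, slot 1 ⇒ 0x34007 (P1/RW1/US1/PS0)
  lvl2: tbl 0x34, slot 12 ⇒ 0x35007 (P1/RW1/US1/PS0)
  → PA=0x35380  (3 entries read)
#3 VA=0x703E00D65 (r,kernel):
  lvl0: tbl 0x1F, slot 28 ⇒ 0x38007 (P1/RW1/US1/PS0)
  lvl1: tbl 0x38, slot 31 ⇒ 0x4E000 (P0/RW0/US0/PS0)
  ✗ PAGE_NOT_PRESENT  [2 reads]
#4 VA=0x383C05001 (r,kernel):
  lvl0: tbl 0x1F, slot 14 ⇒ 0x3B007 (P1/RW1/US1/PS0)
  lvl1: tbl 0x3B, slot 30 ⇒ 0x3E007 (P1/RW1/US1/PS0)
  lvl2: tbl 0x3E, slot 5 ⇒ 0x42007 (P1/RW1/US1/PS0)
  → PA=0x42001  (3 entries read)
#5 VA=0x2404085DB (r,kernel):
  lvl0: tbl 0x1F, slot 9 ⇒ 0x45007 (P1/RW1/US1/PS0)
  lvl1: tbl 0x45, slot 2 ⇒ 0x47007 (P1/RW1/US1/PS0)
  lvl2: tbl 0x47, slot 8 ⇒ 0x49007 (P1/RW1/US1/PS0)
  → PA=0x495DB  (3 entries read)
#6 VA=0x5C0000401 (r,kernel):
  lvl0: tbl 0x1F, slot 23 ⇒ 0x7A002 (P0/RW1/US0/PS0)
  ✗ PAGE_NOT_PRESENT  [1 reads]
#7 VA=0x443601C9D (r,kernel):
  lvl0: tbl 0x1F, slot 17 ⇒ 0x23007 (P1/RW1/US1/PS0)
  lvl1: tbl 0x23, slot 27 ⇒ 0x25007 (P1/RW1/US1/PS0)
  lvl2: tbl 0x25, slot 1 ⇒ 0x26007 (P1/RW1/US1/PS0)
  → PA=0x26C9D  (3 entries read)

Access #1 PA: 0x2D697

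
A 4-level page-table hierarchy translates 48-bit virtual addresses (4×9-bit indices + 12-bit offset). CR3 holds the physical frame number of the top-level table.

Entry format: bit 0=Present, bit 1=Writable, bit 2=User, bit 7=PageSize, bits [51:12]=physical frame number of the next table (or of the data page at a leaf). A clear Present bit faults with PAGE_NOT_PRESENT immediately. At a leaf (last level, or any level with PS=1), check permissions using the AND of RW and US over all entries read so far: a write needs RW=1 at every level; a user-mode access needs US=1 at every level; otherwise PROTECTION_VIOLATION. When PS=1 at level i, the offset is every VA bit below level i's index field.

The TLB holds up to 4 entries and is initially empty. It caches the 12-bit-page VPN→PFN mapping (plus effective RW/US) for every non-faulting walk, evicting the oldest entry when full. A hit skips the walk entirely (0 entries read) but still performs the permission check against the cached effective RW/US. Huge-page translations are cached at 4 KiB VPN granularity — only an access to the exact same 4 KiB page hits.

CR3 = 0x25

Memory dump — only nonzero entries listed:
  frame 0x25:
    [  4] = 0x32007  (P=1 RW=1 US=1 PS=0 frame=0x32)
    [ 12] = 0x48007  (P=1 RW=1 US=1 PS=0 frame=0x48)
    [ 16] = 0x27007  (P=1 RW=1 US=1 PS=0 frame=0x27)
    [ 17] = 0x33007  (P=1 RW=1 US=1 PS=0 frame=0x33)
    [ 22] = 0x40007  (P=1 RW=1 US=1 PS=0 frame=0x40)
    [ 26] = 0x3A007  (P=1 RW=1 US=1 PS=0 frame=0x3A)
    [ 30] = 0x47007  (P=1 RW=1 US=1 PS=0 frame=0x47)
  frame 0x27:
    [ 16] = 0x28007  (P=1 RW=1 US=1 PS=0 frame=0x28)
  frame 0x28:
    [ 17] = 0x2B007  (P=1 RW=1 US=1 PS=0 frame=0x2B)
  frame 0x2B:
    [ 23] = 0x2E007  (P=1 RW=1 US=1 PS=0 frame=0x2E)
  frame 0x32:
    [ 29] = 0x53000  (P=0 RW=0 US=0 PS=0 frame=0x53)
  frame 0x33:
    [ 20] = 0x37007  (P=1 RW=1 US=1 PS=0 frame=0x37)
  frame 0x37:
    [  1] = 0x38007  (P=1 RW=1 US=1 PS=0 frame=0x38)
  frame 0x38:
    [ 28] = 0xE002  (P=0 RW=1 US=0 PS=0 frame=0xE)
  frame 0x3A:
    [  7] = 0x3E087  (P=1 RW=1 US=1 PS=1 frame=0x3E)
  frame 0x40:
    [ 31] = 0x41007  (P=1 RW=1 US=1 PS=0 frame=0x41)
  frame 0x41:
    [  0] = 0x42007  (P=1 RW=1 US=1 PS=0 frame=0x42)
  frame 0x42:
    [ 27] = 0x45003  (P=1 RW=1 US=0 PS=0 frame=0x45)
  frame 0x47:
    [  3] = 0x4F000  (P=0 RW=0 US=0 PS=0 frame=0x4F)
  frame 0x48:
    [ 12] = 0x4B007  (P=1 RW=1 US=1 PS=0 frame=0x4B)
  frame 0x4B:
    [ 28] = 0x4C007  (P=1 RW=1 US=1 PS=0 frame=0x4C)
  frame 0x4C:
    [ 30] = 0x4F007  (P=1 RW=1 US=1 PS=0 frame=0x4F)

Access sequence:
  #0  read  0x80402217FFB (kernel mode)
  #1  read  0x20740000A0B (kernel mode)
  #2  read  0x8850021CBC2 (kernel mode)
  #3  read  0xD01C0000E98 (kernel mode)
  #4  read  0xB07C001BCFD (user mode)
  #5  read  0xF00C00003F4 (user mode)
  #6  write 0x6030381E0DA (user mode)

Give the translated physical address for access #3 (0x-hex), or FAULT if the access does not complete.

Trace:
#0 VA=0x80402217FFB (r,kernel):
  lvl0: tbl 0x25, slot 16 ⇒ 0x27007 (P1/RW1/US1/PS0)
  lvl1: tbl 0x27, slot 16 ⇒ 0x28007 (P1/RW1/US1/PS0)
  lvl2: tbl 0x28, slot 17 ⇒ 0x2B007 (P1/RW1/US1/PS0)
  lvl3: tbl 0x2B, slot 23 ⇒ 0x2E007 (P1/RW1/US1/PS0)
  → PA=0x2EFFB  (4 entries read)
#1 VA=0x20740000A0B (r,kernel):
  lvl0: tbl 0x25, slot 4 ⇒ 0x32007 (P1/RW1/US1/PS0)
  lvl1: tbl 0x32, slot 29 ⇒ 0x53000 (P0/RW0/US0/PS0)
  ✗ PAGE_NOT_PRESENT  [2 reads]
#2 VA=0x8850021CBC2 (r,kernel):
  lvl0: tbl 0x25, slot 17 ⇒ 0x33007 (P1/RW1/US1/PS0)
  lvl1: tbl 0x33, slot 20 ⇒ 0x37007 (P1/RW1/US1/PS0)
  lvl2: tbl 0x37, slot 1 ⇒ 0x38007 (P1/RW1/US1/PS0)
  lvl3: tbl 0x38, slot 28 ⇒ 0xE002 (P0/RW1/US0/PS0)
  ✗ PAGE_NOT_PRESENT  [4 reads]
#3 VA=0xD01C0000E98 (r,kernel):
  lvl0: tbl 0x25, slot 26 ⇒ 0x3A007 (P1/RW1/US1/PS0)
  lvl1: tbl 0x3A, slot 7 ⇒ 0x3E087 (P1/RW1/US1/PS1)
  → PA=0x3EE98 (huge @L1)  (2 entries read)
#4 VA=0xB07C001BCFD (r,user):
  lvl0: tbl 0x25, slot 22 ⇒ 0x40007 (P1/RW1/US1/PS0)
  lvl1: tbl 0x40, slot 31 ⇒ 0x41007 (P1/RW1/US1/PS0)
  lvl2: tbl 0x41, slot 0 ⇒ 0x42007 (P1/RW1/US1/PS0)
  lvl3: tbl 0x42, slot 27 ⇒ 0x45003 (P1/RW1/US0/PS0)
  ✗ PROTECTION_VIOLATION  [4 reads]
#5 VA=0xF00C00003F4 (r,user):
  lvl0: tbl 0x25, slot 30 ⇒ 0x47007 (P1/RW1/US1/PS0)
  lvl1: tbl 0x47, slot 3 ⇒ 0x4F000 (P0/RW0/US0/PS0)
  ✗ PAGE_NOT_PRESENT  [2 reads]
#6 VA=0x6030381E0DA (w,user):
  lvl0: tbl 0x25, slot 12 ⇒ 0x48007 (P1/RW1/US1/PS0)
  lvl1: tbl 0x48, slot 12 ⇒ 0x4B007 (P1/RW1/US1/PS0)
  lvl2: tbl 0x4B, slot 28 ⇒ 0x4C007 (P1/RW1/US1/PS0)
  lvl3: tbl 0x4C, slot 30 ⇒ 0x4F007 (P1/RW1/US1/PS0)
  → PA=0x4F0DA  (4 entries read)

Access #3 PA: 0x3EE98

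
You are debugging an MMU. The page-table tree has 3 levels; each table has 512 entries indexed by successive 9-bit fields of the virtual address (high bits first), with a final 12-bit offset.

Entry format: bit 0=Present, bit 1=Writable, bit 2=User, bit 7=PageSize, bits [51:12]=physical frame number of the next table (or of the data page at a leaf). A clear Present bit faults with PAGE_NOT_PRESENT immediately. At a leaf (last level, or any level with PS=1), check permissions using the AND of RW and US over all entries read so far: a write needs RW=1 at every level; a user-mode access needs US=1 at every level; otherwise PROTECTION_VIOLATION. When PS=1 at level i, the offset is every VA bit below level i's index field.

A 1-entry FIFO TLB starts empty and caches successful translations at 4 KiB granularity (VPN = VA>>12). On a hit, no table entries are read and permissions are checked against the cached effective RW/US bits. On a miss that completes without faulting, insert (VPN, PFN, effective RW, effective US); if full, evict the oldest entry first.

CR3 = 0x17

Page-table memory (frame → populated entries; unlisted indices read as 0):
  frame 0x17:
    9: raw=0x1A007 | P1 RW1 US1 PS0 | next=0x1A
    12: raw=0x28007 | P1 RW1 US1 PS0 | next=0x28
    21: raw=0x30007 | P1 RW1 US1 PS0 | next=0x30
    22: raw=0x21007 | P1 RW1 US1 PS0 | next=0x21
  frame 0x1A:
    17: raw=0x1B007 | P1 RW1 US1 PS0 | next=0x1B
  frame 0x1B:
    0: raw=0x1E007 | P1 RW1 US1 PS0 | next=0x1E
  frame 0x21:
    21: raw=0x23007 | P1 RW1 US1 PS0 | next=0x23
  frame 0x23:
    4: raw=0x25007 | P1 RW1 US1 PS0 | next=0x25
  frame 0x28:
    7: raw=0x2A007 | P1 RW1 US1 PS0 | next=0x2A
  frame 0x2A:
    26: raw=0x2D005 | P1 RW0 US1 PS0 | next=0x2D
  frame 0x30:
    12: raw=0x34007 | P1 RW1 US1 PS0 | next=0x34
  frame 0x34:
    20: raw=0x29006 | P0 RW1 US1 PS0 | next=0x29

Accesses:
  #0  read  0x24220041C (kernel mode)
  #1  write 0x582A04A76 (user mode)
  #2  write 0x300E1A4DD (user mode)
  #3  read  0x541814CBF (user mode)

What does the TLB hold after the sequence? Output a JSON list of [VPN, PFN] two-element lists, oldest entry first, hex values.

Trace:
#0 VA=0x24220041C (r,kernel):
  L0: frame=0x17 idx=9 entry=0x1A007 [P=1 RW=1 US=1 PS=0]
  L1: frame=0x1A idx=17 entry=0x1B007 [P=1 RW=1 US=1 PS=0]
  L2: frame=0x1B idx=0 entry=0x1E007 [P=1 RW=1 US=1 PS=0]
  ✓ 0x1E41C  — 3 lookups
#1 VA=0x582A04A76 (w,user):
  L0: frame=0x17 idx=22 entry=0x21007 [P=1 RW=1 US=1 PS=0]
  L1: frame=0x21 idx=21 entry=0x23007 [P=1 RW=1 US=1 PS=0]
  L2: frame=0x23 idx=4 entry=0x25007 [P=1 RW=1 US=1 PS=0]
  ✓ 0x25A76  — 3 lookups
#2 VA=0x300E1A4DD (w,user):
  L0: frame=0x17 idx=12 entry=0x28007 [P=1 RW=1 US=1 PS=0]
  L1: frame=0x28 idx=7 entry=0x2A007 [P=1 RW=1 US=1 PS=0]
  L2: frame=0x2A idx=26 entry=0x2D005 [P=1 RW=0 US=1 PS=0]
  ⇒ fault: PROTECTION_VIOLATION  — 3 lookups
#3 VA=0x541814CBF (r,user):
  L0: frame=0x17 idx=21 entry=0x30007 [P=1 RW=1 US=1 PS=0]
  L1: frame=0x30 idx=12 entry=0x34007 [P=1 RW=1 US=1 PS=0]
  L2: frame=0x34 idx=20 entry=0x29006 [P=0 RW=1 US=1 PS=0]
  ⇒ fault: PAGE_NOT_PRESENT  — 3 lookups

TLB: [["0x582A04", "0x25"]]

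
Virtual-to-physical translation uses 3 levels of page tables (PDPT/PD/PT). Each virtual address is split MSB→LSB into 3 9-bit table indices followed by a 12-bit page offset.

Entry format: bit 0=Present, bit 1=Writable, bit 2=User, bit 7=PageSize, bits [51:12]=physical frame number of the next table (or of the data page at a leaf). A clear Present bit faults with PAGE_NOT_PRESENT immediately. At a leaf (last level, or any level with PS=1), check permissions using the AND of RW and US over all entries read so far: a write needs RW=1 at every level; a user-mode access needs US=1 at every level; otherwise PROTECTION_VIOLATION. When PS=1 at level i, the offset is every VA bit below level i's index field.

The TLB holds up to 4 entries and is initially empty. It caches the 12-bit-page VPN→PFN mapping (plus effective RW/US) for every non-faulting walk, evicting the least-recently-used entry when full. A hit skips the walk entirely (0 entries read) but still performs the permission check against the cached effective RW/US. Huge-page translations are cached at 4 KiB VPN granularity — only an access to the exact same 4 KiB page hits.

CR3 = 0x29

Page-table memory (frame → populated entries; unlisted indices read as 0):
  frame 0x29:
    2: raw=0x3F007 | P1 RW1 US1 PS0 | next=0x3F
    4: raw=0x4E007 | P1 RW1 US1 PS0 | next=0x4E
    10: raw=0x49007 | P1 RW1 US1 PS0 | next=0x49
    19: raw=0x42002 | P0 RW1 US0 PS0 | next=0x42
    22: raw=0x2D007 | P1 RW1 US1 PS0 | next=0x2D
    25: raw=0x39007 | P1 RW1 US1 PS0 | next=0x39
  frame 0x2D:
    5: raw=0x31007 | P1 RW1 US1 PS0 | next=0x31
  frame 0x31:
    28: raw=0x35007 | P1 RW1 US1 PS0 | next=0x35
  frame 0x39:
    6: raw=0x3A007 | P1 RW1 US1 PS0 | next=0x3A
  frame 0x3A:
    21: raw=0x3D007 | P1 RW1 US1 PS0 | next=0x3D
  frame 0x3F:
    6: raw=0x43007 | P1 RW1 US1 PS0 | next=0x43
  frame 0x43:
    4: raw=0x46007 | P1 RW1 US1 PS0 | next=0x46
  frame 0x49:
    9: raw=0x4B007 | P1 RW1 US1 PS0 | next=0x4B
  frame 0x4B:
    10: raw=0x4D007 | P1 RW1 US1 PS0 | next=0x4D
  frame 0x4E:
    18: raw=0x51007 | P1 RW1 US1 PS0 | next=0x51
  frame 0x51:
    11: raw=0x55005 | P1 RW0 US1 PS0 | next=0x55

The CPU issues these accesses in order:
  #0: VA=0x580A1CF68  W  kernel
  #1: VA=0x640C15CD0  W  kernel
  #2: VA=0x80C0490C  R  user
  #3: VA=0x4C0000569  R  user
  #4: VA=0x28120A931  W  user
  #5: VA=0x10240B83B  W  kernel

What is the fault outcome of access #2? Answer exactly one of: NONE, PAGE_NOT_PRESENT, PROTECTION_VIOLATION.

Walk each access:
#0 VA=0x580A1CF68 (w,kernel):
  L0 @0x29[22] → 0x2D007  P=1,RW=1,US=1,PS=0
  L1 @0x2D[5] → 0x31007  P=1,RW=1,US=1,PS=0
  L2 @0x31[28] → 0x35007  P=1,RW=1,US=1,PS=0
  ✓ 0x35F68  — 3 lookups
#1 VA=0x640C15CD0 (w,kernel):
  L0 @0x29[25] → 0x39007  P=1,RW=1,US=1,PS=0
  L1 @0x39[6] → 0x3A007  P=1,RW=1,US=1,PS=0
  L2 @0x3A[21] → 0x3D007  P=1,RW=1,US=1,PS=0
  ✓ 0x3DCD0  — 3 lookups
#2 VA=0x80C0490C (r,user):
  L0 @0x29[2] → 0x3F007  P=1,RW=1,US=1,PS=0
  L1 @0x3F[6] → 0x43007  P=1,RW=1,US=1,PS=0
  L2 @0x43[4] → 0x46007  P=1,RW=1,US=1,PS=0
  ✓ 0x4690C  — 3 lookups
#3 VA=0x4C0000569 (r,user):
  L0 @0x29[19] → 0x42002  P=0,RW=1,US=0,PS=0
  ✗ PAGE_NOT_PRESENT  [1 reads]
#4 VA=0x28120A931 (w,user):
  L0 @0x29[10] → 0x49007  P=1,RW=1,US=1,PS=0
  L1 @0x49[9] → 0x4B007  P=1,RW=1,US=1,PS=0
  L2 @0x4B[10] → 0x4D007  P=1,RW=1,US=1,PS=0
  ✓ 0x4D931  — 3 lookups
#5 VA=0x10240B83B (w,kernel):
  L0 @0x29[4] → 0x4E007  P=1,RW=1,US=1,PS=0
  L1 @0x4E[18] → 0x51007  P=1,RW=1,US=1,PS=0
  L2 @0x51[11] → 0x55005  P=1,RW=0,US=1,PS=0
  ✗ PROTECTION_VIOLATION  [3 reads]

Access #2 fault: NONE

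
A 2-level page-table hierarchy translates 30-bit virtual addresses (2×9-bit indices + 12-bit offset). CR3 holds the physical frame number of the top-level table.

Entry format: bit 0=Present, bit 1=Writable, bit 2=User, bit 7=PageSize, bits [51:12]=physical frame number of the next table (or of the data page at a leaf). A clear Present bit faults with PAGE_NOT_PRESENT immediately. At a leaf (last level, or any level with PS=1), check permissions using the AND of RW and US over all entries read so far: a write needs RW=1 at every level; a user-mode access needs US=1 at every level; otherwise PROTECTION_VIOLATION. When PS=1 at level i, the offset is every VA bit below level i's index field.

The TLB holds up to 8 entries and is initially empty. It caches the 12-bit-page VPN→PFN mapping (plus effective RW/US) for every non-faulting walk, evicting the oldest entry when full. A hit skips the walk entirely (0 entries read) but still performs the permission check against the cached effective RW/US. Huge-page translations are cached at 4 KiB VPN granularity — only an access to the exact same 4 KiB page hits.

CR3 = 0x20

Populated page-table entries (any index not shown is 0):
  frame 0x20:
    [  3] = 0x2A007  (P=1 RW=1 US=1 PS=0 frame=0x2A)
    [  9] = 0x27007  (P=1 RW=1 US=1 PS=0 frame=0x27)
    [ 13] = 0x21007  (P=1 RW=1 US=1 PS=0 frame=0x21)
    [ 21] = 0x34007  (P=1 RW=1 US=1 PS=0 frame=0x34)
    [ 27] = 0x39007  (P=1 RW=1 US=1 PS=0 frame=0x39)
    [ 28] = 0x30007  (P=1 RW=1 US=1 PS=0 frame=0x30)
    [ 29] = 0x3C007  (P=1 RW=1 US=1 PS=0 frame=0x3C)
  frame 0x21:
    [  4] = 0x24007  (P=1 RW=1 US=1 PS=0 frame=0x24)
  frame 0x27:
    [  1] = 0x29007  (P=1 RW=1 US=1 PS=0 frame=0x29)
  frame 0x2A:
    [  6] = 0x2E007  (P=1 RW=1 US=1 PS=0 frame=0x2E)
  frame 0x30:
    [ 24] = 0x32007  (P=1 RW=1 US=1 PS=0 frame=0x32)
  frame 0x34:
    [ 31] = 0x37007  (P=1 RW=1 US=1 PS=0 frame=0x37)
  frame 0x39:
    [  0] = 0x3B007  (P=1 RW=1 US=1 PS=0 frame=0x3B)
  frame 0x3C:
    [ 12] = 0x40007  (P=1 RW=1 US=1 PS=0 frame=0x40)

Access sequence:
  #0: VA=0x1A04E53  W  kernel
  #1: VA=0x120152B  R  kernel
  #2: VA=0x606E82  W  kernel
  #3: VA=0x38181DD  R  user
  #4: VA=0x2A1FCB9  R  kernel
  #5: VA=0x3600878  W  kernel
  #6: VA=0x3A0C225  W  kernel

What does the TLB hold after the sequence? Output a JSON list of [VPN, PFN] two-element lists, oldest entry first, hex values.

Per-access translation:
#0 VA=0x1A04E53 (w,kernel):
  L0 @0x20[13] → 0x21007  P=1,RW=1,US=1,PS=0
  L1 @0x21[4] → 0x24007  P=1,RW=1,US=1,PS=0
  ✓ 0x24E53  — 2 lookups
#1 VA=0x120152B (r,kernel):
  L0 @0x20[9] → 0x27007  P=1,RW=1,US=1,PS=0
  L1 @0x27[1] → 0x29007  P=1,RW=1,US=1,PS=0
  ✓ 0x2952B  — 2 lookups
#2 VA=0x606E82 (w,kernel):
  L0 @0x20[3] → 0x2A007  P=1,RW=1,US=1,PS=0
  L1 @0x2A[6] → 0x2E007  P=1,RW=1,US=1,PS=0
  ✓ 0x2EE82  — 2 lookups
#3 VA=0x38181DD (r,user):
  L0 @0x20[28] → 0x30007  P=1,RW=1,US=1,PS=0
  L1 @0x30[24] → 0x32007  P=1,RW=1,US=1,PS=0
  ✓ 0x321DD  — 2 lookups
#4 VA=0x2A1FCB9 (r,kernel):
  L0 @0x20[21] → 0x34007  P=1,RW=1,US=1,PS=0
  L1 @0x34[31] → 0x37007  P=1,RW=1,US=1,PS=0
  ✓ 0x37CB9  — 2 lookups
#5 VA=0x3600878 (w,kernel):
  L0 @0x20[27] → 0x39007  P=1,RW=1,US=1,PS=0
  L1 @0x39[0] → 0x3B007  P=1,RW=1,US=1,PS=0
  ✓ 0x3B878  — 2 lookups
#6 VA=0x3A0C225 (w,kernel):
  L0 @0x20[29] → 0x3C007  P=1,RW=1,US=1,PS=0
  L1 @0x3C[12] → 0x40007  P=1,RW=1,US=1,PS=0
  ✓ 0x40225  — 2 lookups

TLB: [["0x1A04", "0x24"], ["0x1201", "0x29"], ["0x606", "0x2E"], ["0x3818", "0x32"], ["0x2A1F", "0x37"], ["0x3600", "0x3B"], ["0x3A0C", "0x40"]]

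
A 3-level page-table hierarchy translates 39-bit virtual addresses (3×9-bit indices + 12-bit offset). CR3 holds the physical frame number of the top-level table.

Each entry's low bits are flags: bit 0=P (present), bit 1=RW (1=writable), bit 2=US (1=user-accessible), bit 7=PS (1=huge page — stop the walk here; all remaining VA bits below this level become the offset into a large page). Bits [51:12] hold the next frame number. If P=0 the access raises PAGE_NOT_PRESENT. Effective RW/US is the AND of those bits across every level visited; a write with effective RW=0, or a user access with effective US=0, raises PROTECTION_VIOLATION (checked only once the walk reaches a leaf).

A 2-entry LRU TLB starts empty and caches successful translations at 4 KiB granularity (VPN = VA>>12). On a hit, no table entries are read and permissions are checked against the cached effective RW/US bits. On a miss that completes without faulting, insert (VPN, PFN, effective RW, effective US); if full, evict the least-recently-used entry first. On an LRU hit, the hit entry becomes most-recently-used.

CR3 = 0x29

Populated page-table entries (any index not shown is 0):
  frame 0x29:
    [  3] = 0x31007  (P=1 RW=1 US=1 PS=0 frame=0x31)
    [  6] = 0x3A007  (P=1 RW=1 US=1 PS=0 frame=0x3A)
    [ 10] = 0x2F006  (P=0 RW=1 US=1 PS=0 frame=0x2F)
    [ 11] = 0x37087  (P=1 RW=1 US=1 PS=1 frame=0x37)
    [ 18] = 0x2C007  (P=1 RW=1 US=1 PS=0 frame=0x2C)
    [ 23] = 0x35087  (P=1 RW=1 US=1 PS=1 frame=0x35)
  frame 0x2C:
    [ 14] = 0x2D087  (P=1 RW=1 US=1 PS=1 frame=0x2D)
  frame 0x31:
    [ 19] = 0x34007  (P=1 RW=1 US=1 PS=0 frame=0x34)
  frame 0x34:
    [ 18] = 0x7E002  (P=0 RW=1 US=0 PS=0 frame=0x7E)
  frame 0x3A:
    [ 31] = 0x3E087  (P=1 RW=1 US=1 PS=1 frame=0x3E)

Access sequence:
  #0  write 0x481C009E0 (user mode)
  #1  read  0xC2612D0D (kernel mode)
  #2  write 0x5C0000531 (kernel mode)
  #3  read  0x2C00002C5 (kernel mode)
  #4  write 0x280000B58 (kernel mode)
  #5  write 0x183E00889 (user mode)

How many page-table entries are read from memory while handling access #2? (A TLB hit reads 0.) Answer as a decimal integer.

Trace:
#0 VA=0x481C009E0 (w,user):
  L0: frame=0x29 idx=18 entry=0x2C007 [P=1 RW=1 US=1 PS=0]
  L1: frame=0x2C idx=14 entry=0x2D087 [P=1 RW=1 US=1 PS=1]
  ⇒ phys 0x2D9E0 (huge @L1)  [2 reads]
#1 VA=0xC2612D0D (r,kernel):
  L0: frame=0x29 idx=3 entry=0x31007 [P=1 RW=1 US=1 PS=0]
  L1: frame=0x31 idx=19 entry=0x34007 [P=1 RW=1 US=1 PS=0]
  L2: frame=0x34 idx=18 entry=0x7E002 [P=0 RW=1 US=0 PS=0]
  ⇒ fault: PAGE_NOT_PRESENT  — 3 lookups
#2 VA=0x5C0000531 (w,kernel):
  L0: frame=0x29 idx=23 entry=0x35087 [P=1 RW=1 US=1 PS=1]
  ⇒ phys 0x35531 (huge @L0)  [1 reads]
#3 VA=0x2C00002C5 (r,kernel):
  L0: frame=0x29 idx=11 entry=0x37087 [P=1 RW=1 US=1 PS=1]
  ⇒ phys 0x372C5 (huge @L0)  [1 reads]
#4 VA=0x280000B58 (w,kernel):
  L0: frame=0x29 idx=10 entry=0x2F006 [P=0 RW=1 US=1 PS=0]
  ⇒ fault: PAGE_NOT_PRESENT  — 1 lookups
#5 VA=0x183E00889 (w,user):
  L0: frame=0x29 idx=6 entry=0x3A007 [P=1 RW=1 US=1 PS=0]
  L1: frame=0x3A idx=31 entry=0x3E087 [P=1 RW=1 US=1 PS=1]
  ⇒ phys 0x3E889 (huge @L1)  [2 reads]

Entries read for #2: 1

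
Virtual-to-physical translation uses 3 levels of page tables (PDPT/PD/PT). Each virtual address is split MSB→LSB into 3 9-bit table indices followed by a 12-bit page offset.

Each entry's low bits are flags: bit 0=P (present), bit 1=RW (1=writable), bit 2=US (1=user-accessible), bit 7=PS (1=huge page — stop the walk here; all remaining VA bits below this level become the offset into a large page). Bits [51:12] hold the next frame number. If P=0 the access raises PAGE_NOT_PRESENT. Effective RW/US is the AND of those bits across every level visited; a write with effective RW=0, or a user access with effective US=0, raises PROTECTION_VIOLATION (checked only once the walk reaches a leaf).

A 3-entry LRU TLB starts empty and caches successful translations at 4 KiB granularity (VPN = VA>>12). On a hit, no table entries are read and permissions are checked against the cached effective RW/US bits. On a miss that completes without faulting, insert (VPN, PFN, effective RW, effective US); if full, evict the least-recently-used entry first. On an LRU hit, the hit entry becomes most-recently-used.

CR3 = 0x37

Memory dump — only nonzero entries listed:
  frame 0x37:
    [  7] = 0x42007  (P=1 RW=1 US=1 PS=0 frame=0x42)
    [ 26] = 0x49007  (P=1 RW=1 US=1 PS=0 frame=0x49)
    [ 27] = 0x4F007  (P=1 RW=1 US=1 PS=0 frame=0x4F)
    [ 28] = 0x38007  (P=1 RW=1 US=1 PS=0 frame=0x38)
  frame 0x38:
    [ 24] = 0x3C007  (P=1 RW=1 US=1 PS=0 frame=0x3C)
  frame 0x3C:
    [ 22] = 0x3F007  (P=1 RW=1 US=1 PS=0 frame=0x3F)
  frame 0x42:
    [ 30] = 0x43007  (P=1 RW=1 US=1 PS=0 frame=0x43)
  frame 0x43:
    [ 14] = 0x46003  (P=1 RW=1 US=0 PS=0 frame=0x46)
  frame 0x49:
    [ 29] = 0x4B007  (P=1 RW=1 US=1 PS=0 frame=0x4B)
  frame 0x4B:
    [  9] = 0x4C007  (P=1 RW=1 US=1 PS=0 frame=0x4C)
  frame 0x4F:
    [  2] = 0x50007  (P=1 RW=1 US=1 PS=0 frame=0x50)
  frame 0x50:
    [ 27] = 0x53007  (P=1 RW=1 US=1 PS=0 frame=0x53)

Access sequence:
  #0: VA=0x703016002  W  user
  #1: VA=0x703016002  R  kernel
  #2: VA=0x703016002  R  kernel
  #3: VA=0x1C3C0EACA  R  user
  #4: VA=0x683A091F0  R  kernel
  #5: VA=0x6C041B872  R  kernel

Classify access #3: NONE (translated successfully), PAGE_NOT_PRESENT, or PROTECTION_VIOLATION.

Trace:
#0 VA=0x703016002 (w,user):
  lvl0: tbl 0x37, slot 28 ⇒ 0x38007 (P1/RW1/US1/PS0)
  lvl1: tbl 0x38, slot 24 ⇒ 0x3C007 (P1/RW1/US1/PS0)
  lvl2: tbl 0x3C, slot 22 ⇒ 0x3F007 (P1/RW1/US1/PS0)
  ⇒ phys 0x3F002  [3 reads]
#1 VA=0x703016002 (r,kernel):
  TLB hit vpn=0x703016 → PA=0x3F002
#2 VA=0x703016002 (r,kernel):
  TLB hit vpn=0x703016 → PA=0x3F002
#3 VA=0x1C3C0EACA (r,user):
  lvl0: tbl 0x37, slot 7 ⇒ 0x42007 (P1/RW1/US1/PS0)
  lvl1: tbl 0x42, slot 30 ⇒ 0x43007 (P1/RW1/US1/PS0)
  lvl2: tbl 0x43, slot 14 ⇒ 0x46003 (P1/RW1/US0/PS0)
  ⇒ fault: PROTECTION_VIOLATION  — 3 lookups
#4 VA=0x683A091F0 (r,kernel):
  lvl0: tbl 0x37, slot 26 ⇒ 0x49007 (P1/RW1/US1/PS0)
  lvl1: tbl 0x49, slot 29 ⇒ 0x4B007 (P1/RW1/US1/PS0)
  lvl2: tbl 0x4B, slot 9 ⇒ 0x4C007 (P1/RW1/US1/PS0)
  ⇒ phys 0x4C1F0  [3 reads]
#5 VA=0x6C041B872 (r,kernel):
  lvl0: tbl 0x37, slot 27 ⇒ 0x4F007 (P1/RW1/US1/PS0)
  lvl1: tbl 0x4F, slot 2 ⇒ 0x50007 (P1/RW1/US1/PS0)
  lvl2: tbl 0x50, slot 27 ⇒ 0x53007 (P1/RW1/US1/PS0)
  ⇒ phys 0x53872  [3 reads]

Access #3 fault: PROTECTION_VIOLATION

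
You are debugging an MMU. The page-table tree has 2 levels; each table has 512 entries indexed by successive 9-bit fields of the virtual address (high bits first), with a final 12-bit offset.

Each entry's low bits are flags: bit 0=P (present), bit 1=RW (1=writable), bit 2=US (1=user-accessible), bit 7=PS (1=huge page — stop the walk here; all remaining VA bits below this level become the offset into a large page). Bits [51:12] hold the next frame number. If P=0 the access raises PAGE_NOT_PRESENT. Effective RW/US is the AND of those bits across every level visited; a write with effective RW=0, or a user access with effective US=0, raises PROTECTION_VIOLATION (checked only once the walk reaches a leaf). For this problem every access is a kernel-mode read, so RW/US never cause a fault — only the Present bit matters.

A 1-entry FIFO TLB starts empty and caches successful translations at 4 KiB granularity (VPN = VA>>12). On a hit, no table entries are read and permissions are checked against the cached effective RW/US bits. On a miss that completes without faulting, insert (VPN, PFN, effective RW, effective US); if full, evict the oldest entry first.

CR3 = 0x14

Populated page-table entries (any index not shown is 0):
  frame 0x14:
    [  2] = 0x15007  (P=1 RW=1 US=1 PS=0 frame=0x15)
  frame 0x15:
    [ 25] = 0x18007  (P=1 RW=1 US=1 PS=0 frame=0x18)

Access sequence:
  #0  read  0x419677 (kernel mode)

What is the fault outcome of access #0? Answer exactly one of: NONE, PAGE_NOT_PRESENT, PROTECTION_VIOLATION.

Walk each access:
#0 VA=0x419677 (r,kernel):
  lvl0: tbl 0x14, slot 2 ⇒ 0x15007 (P1/RW1/US1/PS0)
  lvl1: tbl 0x15, slot 25 ⇒ 0x18007 (P1/RW1/US1/PS0)
  ✓ 0x18677  — 2 lookups

Access #0 fault: NONE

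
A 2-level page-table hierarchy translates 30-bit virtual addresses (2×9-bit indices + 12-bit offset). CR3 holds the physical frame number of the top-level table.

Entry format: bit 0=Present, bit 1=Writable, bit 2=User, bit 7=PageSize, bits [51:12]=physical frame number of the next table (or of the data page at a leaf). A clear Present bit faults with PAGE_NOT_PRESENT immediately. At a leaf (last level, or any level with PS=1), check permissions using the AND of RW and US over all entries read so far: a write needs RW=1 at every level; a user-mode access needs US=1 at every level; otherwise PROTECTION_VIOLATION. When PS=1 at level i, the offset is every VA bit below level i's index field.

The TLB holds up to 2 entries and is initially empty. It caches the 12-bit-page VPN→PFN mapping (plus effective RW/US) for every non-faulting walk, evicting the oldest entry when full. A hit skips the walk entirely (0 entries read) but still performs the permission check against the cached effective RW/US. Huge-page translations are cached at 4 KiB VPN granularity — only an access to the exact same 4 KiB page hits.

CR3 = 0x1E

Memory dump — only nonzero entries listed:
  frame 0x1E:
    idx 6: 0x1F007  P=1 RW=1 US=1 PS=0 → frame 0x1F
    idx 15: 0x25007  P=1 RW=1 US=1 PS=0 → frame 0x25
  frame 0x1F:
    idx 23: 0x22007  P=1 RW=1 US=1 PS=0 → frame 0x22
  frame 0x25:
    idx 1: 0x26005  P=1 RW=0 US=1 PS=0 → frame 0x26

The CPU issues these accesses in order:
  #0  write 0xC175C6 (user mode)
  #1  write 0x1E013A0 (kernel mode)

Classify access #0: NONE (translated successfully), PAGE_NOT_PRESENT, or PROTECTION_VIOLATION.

Trace:
#0 VA=0xC175C6 (w,user):
  [0] read 0x1E idx=6: raw=0x1F007 flags P=1 W=1 U=1 S=0
  [1] read 0x1F idx=23: raw=0x22007 flags P=1 W=1 U=1 S=0
  ⇒ phys 0x225C6  [2 reads]
#1 VA=0x1E013A0 (w,kernel):
  [0] read 0x1E idx=15: raw=0x25007 flags P=1 W=1 U=1 S=0
  [1] read 0x25 idx=1: raw=0x26005 flags P=1 W=0 U=1 S=0
  → PROTECTION_VIOLATION  (2 entries read)

Access #0 fault: NONE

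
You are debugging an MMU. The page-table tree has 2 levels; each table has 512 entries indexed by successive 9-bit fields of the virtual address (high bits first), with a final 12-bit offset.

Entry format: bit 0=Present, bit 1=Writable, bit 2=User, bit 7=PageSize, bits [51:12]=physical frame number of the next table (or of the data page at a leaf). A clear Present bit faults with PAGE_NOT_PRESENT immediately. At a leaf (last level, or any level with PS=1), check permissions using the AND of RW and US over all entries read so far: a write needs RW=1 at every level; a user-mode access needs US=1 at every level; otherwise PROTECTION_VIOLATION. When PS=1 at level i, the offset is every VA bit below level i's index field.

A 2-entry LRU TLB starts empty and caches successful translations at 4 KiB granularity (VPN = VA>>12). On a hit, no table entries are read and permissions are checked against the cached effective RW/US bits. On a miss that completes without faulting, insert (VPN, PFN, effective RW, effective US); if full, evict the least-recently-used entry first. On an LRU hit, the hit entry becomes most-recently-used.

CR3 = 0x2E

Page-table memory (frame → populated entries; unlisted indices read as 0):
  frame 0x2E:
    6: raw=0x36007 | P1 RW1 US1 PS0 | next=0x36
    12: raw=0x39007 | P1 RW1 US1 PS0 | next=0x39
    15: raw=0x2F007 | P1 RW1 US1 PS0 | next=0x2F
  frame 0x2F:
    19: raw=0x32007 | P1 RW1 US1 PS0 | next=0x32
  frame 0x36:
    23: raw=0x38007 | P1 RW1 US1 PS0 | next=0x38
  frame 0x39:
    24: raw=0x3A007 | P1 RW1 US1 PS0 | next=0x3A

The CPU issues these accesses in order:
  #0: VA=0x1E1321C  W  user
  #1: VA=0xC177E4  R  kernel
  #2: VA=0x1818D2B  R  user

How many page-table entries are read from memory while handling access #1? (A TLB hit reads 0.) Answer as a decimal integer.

Per-access translation:
#0 VA=0x1E1321C (w,user):
  [0] read 0x2E idx=15: raw=0x2F007 flags P=1 W=1 U=1 S=0
  [1] read 0x2F idx=19: raw=0x32007 flags P=1 W=1 U=1 S=0
  ✓ 0x3221C  — 2 lookups
#1 VA=0xC177E4 (r,kernel):
  [0] read 0x2E idx=6: raw=0x36007 flags P=1 W=1 U=1 S=0
  [1] read 0x36 idx=23: raw=0x38007 flags P=1 W=1 U=1 S=0
  ✓ 0x387E4  — 2 lookups
#2 VA=0x1818D2B (r,user):
  [0] read 0x2E idx=12: raw=0x39007 flags P=1 W=1 U=1 S=0
  [1] read 0x39 idx=24: raw=0x3A007 flags P=1 W=1 U=1 S=0
  ✓ 0x3AD2B  — 2 lookups

Entries read for #1: 2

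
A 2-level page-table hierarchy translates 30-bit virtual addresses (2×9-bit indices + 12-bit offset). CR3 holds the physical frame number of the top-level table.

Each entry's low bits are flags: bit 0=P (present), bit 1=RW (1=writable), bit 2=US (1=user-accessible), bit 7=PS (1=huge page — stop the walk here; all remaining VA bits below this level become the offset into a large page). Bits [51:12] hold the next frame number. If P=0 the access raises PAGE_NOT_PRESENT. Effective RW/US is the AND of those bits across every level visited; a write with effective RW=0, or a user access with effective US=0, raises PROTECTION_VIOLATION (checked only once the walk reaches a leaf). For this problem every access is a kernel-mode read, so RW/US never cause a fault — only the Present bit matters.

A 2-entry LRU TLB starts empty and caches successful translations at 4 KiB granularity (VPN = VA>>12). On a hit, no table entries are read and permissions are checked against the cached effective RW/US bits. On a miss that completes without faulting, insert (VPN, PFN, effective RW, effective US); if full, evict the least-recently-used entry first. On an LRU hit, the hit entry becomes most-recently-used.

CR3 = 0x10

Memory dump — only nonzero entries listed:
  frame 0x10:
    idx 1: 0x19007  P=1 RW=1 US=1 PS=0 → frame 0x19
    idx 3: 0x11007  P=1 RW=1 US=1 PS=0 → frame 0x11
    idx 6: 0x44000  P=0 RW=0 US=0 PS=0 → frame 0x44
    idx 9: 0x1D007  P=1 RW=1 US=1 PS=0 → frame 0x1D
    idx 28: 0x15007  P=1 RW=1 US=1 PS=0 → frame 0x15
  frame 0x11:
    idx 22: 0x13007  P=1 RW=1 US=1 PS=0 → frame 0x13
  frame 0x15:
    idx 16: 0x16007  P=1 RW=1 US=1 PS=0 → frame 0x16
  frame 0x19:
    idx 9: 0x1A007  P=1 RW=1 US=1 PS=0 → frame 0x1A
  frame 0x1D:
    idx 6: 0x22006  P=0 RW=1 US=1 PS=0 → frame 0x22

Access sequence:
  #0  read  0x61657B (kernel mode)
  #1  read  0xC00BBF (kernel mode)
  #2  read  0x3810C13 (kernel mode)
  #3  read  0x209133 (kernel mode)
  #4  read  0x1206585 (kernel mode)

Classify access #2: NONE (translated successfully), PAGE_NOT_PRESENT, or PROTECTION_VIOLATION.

Per-access translation:
#0 VA=0x61657B (r,kernel):
  L0: frame=0x10 idx=3 entry=0x11007 [P=1 RW=1 US=1 PS=0]
  L1: frame=0x11 idx=22 entry=0x13007 [P=1 RW=1 US=1 PS=0]
  ✓ 0x1357B  — 2 lookups
#1 VA=0xC00BBF (r,kernel):
  L0: frame=0x10 idx=6 entry=0x44000 [P=0 RW=0 US=0 PS=0]
  ⇒ fault: PAGE_NOT_PRESENT  — 1 lookups
#2 VA=0x3810C13 (r,kernel):
  L0: frame=0x10 idx=28 entry=0x15007 [P=1 RW=1 US=1 PS=0]
  L1: frame=0x15 idx=16 entry=0x16007 [P=1 RW=1 US=1 PS=0]
  ✓ 0x16C13  — 2 lookups
#3 VA=0x209133 (r,kernel):
  L0: frame=0x10 idx=1 entry=0x19007 [P=1 RW=1 US=1 PS=0]
  L1: frame=0x19 idx=9 entry=0x1A007 [P=1 RW=1 US=1 PS=0]
  ✓ 0x1A133  — 2 lookups
#4 VA=0x1206585 (r,kernel):
  L0: frame=0x10 idx=9 entry=0x1D007 [P=1 RW=1 US=1 PS=0]
  L1: frame=0x1D idx=6 entry=0x22006 [P=0 RW=1 US=1 PS=0]
  ⇒ fault: PAGE_NOT_PRESENT  — 2 lookups

Access #2 fault: NONE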